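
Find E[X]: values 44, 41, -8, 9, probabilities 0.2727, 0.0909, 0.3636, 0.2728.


E[X] = 44*0.2727 + 41*0.0909 - 8*0.3636 + 9*0.2728
= 11.9988 + 3.7269 - 2.9088 + 2.4552
= 15.2721

E[X] = 15.2721


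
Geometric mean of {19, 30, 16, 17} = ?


Product = 19 × 30 × 16 × 17 = 155040
GM = 155040^(1/4) = 19.8432

GM = 19.8432


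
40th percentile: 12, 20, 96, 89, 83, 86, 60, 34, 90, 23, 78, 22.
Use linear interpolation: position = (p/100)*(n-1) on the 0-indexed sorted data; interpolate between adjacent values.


Sorted: 12, 20, 22, 23, 34, 60, 78, 83, 86, 89, 90, 96
n = 12
Index = 40/100 * 11 = 4.4000
Lower = data[4] = 34, Upper = data[5] = 60
P40 = 34 + 0.4000*(26) = 44.4000

P40 = 44.4000


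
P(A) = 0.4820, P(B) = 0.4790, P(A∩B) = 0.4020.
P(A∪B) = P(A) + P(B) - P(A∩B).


P(A∪B) = 0.4820 + 0.4790 - 0.4020
= 0.9610 - 0.4020
= 0.5590

P(A∪B) = 0.5590


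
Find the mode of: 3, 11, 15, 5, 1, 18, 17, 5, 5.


Frequencies: 1:1, 3:1, 5:3, 11:1, 15:1, 17:1, 18:1
Max frequency = 3
Mode = 5

Mode = 5


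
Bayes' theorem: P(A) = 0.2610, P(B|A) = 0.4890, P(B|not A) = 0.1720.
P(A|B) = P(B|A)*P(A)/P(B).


P(B) = P(B|A)*P(A) + P(B|A')*P(A')
= 0.4890*0.2610 + 0.1720*0.7390
= 0.127629 + 0.127108 = 0.254737
P(A|B) = 0.127629/0.254737 = 0.5010

P(A|B) = 0.5010


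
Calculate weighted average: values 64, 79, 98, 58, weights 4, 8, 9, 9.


Numerator = 64*4 + 79*8 + 98*9 + 58*9 = 2292
Denominator = 4 + 8 + 9 + 9 = 30
WM = 2292/30 = 76.4000

WM = 76.4000


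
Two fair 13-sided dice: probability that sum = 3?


Total outcomes = 13×13 = 169
Favorable (sum = 3): 2
P = 2/169 = 0.0118

P = 0.0118


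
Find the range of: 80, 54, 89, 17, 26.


Max = 89, Min = 17
Range = 89 - 17 = 72

Range = 72


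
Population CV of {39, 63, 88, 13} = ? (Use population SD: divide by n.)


Mean = 50.7500
SD = 27.8422
CV = (27.8422/50.7500)*100 = 54.8615%

CV = 54.8615%


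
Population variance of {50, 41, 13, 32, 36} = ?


Mean = 34.4000
Squared deviations: 243.3600, 43.5600, 457.9600, 5.7600, 2.5600
Sum = 753.2000
Variance = 753.2000/5 = 150.6400

Variance = 150.6400


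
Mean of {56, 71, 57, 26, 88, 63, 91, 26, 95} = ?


Sum = 56 + 71 + 57 + 26 + 88 + 63 + 91 + 26 + 95 = 573
n = 9
Mean = 573/9 = 63.6667

Mean = 63.6667


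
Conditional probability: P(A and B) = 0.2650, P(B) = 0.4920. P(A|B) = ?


P(A|B) = 0.2650/0.4920 = 0.5386

P(A|B) = 0.5386


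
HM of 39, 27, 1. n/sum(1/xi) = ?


Sum of reciprocals = 1/39 + 1/27 + 1/1 = 1.062678
HM = 3/1.062678 = 2.8231

HM = 2.8231


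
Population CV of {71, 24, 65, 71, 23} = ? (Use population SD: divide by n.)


Mean = 50.8000
SD = 22.4000
CV = (22.4000/50.8000)*100 = 44.0945%

CV = 44.0945%


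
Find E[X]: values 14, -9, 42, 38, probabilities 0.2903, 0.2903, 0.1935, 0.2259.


E[X] = 14*0.2903 - 9*0.2903 + 42*0.1935 + 38*0.2259
= 4.0642 - 2.6127 + 8.1270 + 8.5842
= 18.1627

E[X] = 18.1627


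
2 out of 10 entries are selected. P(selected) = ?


P = 2/10 = 0.2000

P = 0.2000


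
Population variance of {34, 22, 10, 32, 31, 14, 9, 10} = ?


Mean = 20.2500
Squared deviations: 189.0625, 3.0625, 105.0625, 138.0625, 115.5625, 39.0625, 126.5625, 105.0625
Sum = 821.5000
Variance = 821.5000/8 = 102.6875

Variance = 102.6875


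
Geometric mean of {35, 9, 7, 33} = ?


Product = 35 × 9 × 7 × 33 = 72765
GM = 72765^(1/4) = 16.4241

GM = 16.4241


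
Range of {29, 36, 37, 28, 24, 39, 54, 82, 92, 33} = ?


Max = 92, Min = 24
Range = 92 - 24 = 68

Range = 68


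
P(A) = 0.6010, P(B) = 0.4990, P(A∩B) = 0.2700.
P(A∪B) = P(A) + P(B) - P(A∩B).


P(A∪B) = 0.6010 + 0.4990 - 0.2700
= 1.1000 - 0.2700
= 0.8300

P(A∪B) = 0.8300


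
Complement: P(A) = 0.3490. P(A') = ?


P(not A) = 1 - 0.3490 = 0.6510

P(not A) = 0.6510


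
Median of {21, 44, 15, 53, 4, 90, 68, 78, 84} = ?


Sorted: 4, 15, 21, 44, 53, 68, 78, 84, 90
n = 9 (odd)
Middle value = 53

Median = 53


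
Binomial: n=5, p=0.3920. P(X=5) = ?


C(5,5) = 1
p^5 = 0.009256
(1-p)^0 = 1.000000
P = 1 * 0.009256 * 1.000000 = 0.0093

P(X=5) = 0.0093


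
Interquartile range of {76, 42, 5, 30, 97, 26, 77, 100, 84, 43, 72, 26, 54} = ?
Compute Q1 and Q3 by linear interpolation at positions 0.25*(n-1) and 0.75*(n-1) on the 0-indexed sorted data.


Sorted: 5, 26, 26, 30, 42, 43, 54, 72, 76, 77, 84, 97, 100
Q1 (25th %ile) = 30.0000
Q3 (75th %ile) = 77.0000
IQR = 77.0000 - 30.0000 = 47.0000

IQR = 47.0000


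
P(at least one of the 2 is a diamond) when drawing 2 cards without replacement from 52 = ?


P(at least one) = 1 - P(none)
P(none) = (39/52) × (38/51) = 0.558824
P(at least one) = 1 - 0.558824 = 0.4412

P = 0.4412


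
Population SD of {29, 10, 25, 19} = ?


Mean = 20.7500
Variance = 51.1875
SD = sqrt(51.1875) = 7.1545

SD = 7.1545


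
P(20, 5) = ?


P(20,5) = 20!/15!
= 2432902008176640000/1307674368000
= 1860480

P(20,5) = 1860480


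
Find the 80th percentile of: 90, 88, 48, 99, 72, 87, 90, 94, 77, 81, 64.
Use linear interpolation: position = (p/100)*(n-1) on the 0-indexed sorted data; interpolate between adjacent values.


Sorted: 48, 64, 72, 77, 81, 87, 88, 90, 90, 94, 99
n = 11
Index = 80/100 * 10 = 8.0000
Lower = data[8] = 90, Upper = data[9] = 94
P80 = 90 + 0*(4) = 90.0000

P80 = 90.0000


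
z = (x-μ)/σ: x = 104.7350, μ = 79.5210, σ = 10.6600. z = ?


z = (104.7350 - 79.5210)/10.6600
= 25.2140/10.6600
= 2.3653

z = 2.3653


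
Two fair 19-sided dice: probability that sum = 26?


Total outcomes = 19×19 = 361
Favorable (sum = 26): 13
P = 13/361 = 0.0360

P = 0.0360


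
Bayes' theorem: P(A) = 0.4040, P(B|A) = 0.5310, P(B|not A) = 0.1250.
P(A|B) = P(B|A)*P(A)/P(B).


P(B) = P(B|A)*P(A) + P(B|A')*P(A')
= 0.5310*0.4040 + 0.1250*0.5960
= 0.214524 + 0.074500 = 0.289024
P(A|B) = 0.214524/0.289024 = 0.7422

P(A|B) = 0.7422


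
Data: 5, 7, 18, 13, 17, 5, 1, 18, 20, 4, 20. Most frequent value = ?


Frequencies: 1:1, 4:1, 5:2, 7:1, 13:1, 17:1, 18:2, 20:2
Max frequency = 2
Mode = 5, 18, 20

Mode = 5, 18, 20


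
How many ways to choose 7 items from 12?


C(12,7) = 12!/(7! × 5!)
= 479001600/(5040 × 120)
= 792

C(12,7) = 792


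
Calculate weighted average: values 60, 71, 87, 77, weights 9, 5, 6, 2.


Numerator = 60*9 + 71*5 + 87*6 + 77*2 = 1571
Denominator = 9 + 5 + 6 + 2 = 22
WM = 1571/22 = 71.4091

WM = 71.4091


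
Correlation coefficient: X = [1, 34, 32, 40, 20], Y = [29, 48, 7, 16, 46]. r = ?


Mean X = 25.4000, Mean Y = 29.2000
SD X = 13.821722, SD Y = 16.141871
Cov = -52.680000
r = -52.680000/(13.821722*16.141871) = -0.2361

r = -0.2361


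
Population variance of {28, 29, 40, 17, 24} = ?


Mean = 27.6000
Squared deviations: 0.1600, 1.9600, 153.7600, 112.3600, 12.9600
Sum = 281.2000
Variance = 281.2000/5 = 56.2400

Variance = 56.2400


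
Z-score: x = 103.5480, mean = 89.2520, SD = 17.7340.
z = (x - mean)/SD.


z = (103.5480 - 89.2520)/17.7340
= 14.2960/17.7340
= 0.8061

z = 0.8061


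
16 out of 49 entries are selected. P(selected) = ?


P = 16/49 = 0.3265

P = 0.3265


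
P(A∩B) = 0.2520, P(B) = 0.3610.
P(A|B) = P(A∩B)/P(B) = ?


P(A|B) = 0.2520/0.3610 = 0.6981

P(A|B) = 0.6981


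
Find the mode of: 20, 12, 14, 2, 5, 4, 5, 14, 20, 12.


Frequencies: 2:1, 4:1, 5:2, 12:2, 14:2, 20:2
Max frequency = 2
Mode = 5, 12, 14, 20

Mode = 5, 12, 14, 20


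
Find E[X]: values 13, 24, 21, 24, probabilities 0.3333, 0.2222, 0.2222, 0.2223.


E[X] = 13*0.3333 + 24*0.2222 + 21*0.2222 + 24*0.2223
= 4.3329 + 5.3328 + 4.6662 + 5.3352
= 19.6671

E[X] = 19.6671


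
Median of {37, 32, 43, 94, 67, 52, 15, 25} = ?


Sorted: 15, 25, 32, 37, 43, 52, 67, 94
n = 8 (even)
Middle values: 37 and 43
Median = (37+43)/2 = 40.0000

Median = 40.0000


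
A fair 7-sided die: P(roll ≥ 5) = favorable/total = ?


Favorable outcomes (roll ≥ 5): 3
Total outcomes = 7
P = 3/7 = 0.4286

P = 0.4286


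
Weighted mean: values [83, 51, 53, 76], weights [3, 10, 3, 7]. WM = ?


Numerator = 83*3 + 51*10 + 53*3 + 76*7 = 1450
Denominator = 3 + 10 + 3 + 7 = 23
WM = 1450/23 = 63.0435

WM = 63.0435


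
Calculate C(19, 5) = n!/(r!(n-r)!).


C(19,5) = 19!/(5! × 14!)
= 121645100408832000/(120 × 87178291200)
= 11628

C(19,5) = 11628


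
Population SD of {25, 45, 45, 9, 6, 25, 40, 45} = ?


Mean = 30.0000
Variance = 230.2500
SD = sqrt(230.2500) = 15.1740

SD = 15.1740


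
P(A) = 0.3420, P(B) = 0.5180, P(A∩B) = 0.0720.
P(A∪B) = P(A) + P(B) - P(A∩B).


P(A∪B) = 0.3420 + 0.5180 - 0.0720
= 0.8600 - 0.0720
= 0.7880

P(A∪B) = 0.7880


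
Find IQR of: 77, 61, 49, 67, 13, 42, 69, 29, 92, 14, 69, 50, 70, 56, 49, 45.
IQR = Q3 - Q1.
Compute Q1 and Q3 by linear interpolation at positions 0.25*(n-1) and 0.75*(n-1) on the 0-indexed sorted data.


Sorted: 13, 14, 29, 42, 45, 49, 49, 50, 56, 61, 67, 69, 69, 70, 77, 92
Q1 (25th %ile) = 44.2500
Q3 (75th %ile) = 69.0000
IQR = 69.0000 - 44.2500 = 24.7500

IQR = 24.7500


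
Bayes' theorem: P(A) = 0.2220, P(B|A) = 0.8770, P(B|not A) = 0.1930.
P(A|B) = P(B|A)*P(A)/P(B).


P(B) = P(B|A)*P(A) + P(B|A')*P(A')
= 0.8770*0.2220 + 0.1930*0.7780
= 0.194694 + 0.150154 = 0.344848
P(A|B) = 0.194694/0.344848 = 0.5646

P(A|B) = 0.5646


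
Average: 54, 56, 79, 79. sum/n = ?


Sum = 54 + 56 + 79 + 79 = 268
n = 4
Mean = 268/4 = 67.0000

Mean = 67.0000


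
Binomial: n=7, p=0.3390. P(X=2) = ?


C(7,2) = 21
p^2 = 0.114921
(1-p)^5 = 0.126185
P = 21 * 0.114921 * 0.126185 = 0.3045

P(X=2) = 0.3045


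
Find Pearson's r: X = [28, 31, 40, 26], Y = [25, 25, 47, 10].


Mean X = 31.2500, Mean Y = 26.7500
SD X = 5.356071, SD Y = 13.198011
Cov = 67.812500
r = 67.812500/(5.356071*13.198011) = 0.9593

r = 0.9593


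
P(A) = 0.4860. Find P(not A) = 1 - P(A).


P(not A) = 1 - 0.4860 = 0.5140

P(not A) = 0.5140


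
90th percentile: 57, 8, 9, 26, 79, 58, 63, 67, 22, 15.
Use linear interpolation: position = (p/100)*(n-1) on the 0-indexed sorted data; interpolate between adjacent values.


Sorted: 8, 9, 15, 22, 26, 57, 58, 63, 67, 79
n = 10
Index = 90/100 * 9 = 8.1000
Lower = data[8] = 67, Upper = data[9] = 79
P90 = 67 + 0.1000*(12) = 68.2000

P90 = 68.2000


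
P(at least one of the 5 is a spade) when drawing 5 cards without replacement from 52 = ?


P(at least one) = 1 - P(none)
P(none) = (39/52) × (38/51) × (37/50) × (36/49) × (35/48) = 0.221534
P(at least one) = 1 - 0.221534 = 0.7785

P = 0.7785


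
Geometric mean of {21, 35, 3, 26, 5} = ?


Product = 21 × 35 × 3 × 26 × 5 = 286650
GM = 286650^(1/5) = 12.3444

GM = 12.3444


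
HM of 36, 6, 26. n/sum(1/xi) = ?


Sum of reciprocals = 1/36 + 1/6 + 1/26 = 0.232906
HM = 3/0.232906 = 12.8807

HM = 12.8807


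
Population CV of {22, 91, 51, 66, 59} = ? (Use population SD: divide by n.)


Mean = 57.8000
SD = 22.3553
CV = (22.3553/57.8000)*100 = 38.6770%

CV = 38.6770%


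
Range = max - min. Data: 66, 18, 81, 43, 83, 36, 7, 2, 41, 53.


Max = 83, Min = 2
Range = 83 - 2 = 81

Range = 81


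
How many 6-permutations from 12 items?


P(12,6) = 12!/6!
= 479001600/720
= 665280

P(12,6) = 665280


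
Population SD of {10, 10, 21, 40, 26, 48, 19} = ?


Mean = 24.8571
Variance = 179.5510
SD = sqrt(179.5510) = 13.3997

SD = 13.3997


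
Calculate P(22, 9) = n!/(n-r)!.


P(22,9) = 22!/13!
= 1124000727777607680000/6227020800
= 180503769600

P(22,9) = 180503769600


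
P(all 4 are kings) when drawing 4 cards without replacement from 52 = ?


P(all kings) = (4/52) × (3/51) × (2/50) × (1/49)
= 3.6938e-06

P = 3.6938e-06


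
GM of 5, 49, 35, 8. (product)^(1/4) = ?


Product = 5 × 49 × 35 × 8 = 68600
GM = 68600^(1/4) = 16.1838

GM = 16.1838


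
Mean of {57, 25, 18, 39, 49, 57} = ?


Sum = 57 + 25 + 18 + 39 + 49 + 57 = 245
n = 6
Mean = 245/6 = 40.8333

Mean = 40.8333


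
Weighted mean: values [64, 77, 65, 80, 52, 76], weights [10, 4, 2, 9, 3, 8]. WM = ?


Numerator = 64*10 + 77*4 + 65*2 + 80*9 + 52*3 + 76*8 = 2562
Denominator = 10 + 4 + 2 + 9 + 3 + 8 = 36
WM = 2562/36 = 71.1667

WM = 71.1667


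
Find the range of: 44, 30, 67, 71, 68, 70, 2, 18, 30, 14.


Max = 71, Min = 2
Range = 71 - 2 = 69

Range = 69


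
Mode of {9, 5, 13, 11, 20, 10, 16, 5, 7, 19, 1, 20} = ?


Frequencies: 1:1, 5:2, 7:1, 9:1, 10:1, 11:1, 13:1, 16:1, 19:1, 20:2
Max frequency = 2
Mode = 5, 20

Mode = 5, 20


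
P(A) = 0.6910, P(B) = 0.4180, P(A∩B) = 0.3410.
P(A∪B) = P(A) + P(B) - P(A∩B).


P(A∪B) = 0.6910 + 0.4180 - 0.3410
= 1.1090 - 0.3410
= 0.7680

P(A∪B) = 0.7680


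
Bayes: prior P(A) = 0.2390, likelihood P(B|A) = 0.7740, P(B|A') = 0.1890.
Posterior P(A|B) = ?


P(B) = P(B|A)*P(A) + P(B|A')*P(A')
= 0.7740*0.2390 + 0.1890*0.7610
= 0.184986 + 0.143829 = 0.328815
P(A|B) = 0.184986/0.328815 = 0.5626

P(A|B) = 0.5626


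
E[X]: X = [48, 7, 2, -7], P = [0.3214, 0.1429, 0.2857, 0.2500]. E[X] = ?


E[X] = 48*0.3214 + 7*0.1429 + 2*0.2857 - 7*0.2500
= 15.4272 + 1.0003 + 0.5714 - 1.7500
= 15.2489

E[X] = 15.2489


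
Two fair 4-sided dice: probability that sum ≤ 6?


Total outcomes = 4×4 = 16
Favorable (sum ≤ 6): 13
P = 13/16 = 0.8125

P = 0.8125


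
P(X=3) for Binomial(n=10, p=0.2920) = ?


C(10,3) = 120
p^3 = 0.024897
(1-p)^7 = 0.089173
P = 120 * 0.024897 * 0.089173 = 0.2664

P(X=3) = 0.2664


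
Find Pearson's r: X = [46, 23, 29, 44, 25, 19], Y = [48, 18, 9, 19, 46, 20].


Mean X = 31.0000, Mean Y = 26.6667
SD X = 10.344080, SD Y = 14.828651
Cov = 48.166667
r = 48.166667/(10.344080*14.828651) = 0.3140

r = 0.3140


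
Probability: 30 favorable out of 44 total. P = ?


P = 30/44 = 0.6818

P = 0.6818


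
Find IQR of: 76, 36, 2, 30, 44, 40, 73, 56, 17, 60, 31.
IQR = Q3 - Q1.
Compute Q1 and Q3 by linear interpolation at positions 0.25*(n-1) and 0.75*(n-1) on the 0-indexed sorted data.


Sorted: 2, 17, 30, 31, 36, 40, 44, 56, 60, 73, 76
Q1 (25th %ile) = 30.5000
Q3 (75th %ile) = 58.0000
IQR = 58.0000 - 30.5000 = 27.5000

IQR = 27.5000


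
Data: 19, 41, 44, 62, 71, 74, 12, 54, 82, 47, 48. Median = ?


Sorted: 12, 19, 41, 44, 47, 48, 54, 62, 71, 74, 82
n = 11 (odd)
Middle value = 48

Median = 48


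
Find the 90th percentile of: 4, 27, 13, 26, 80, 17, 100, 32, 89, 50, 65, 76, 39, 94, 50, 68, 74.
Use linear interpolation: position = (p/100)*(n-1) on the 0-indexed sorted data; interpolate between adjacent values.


Sorted: 4, 13, 17, 26, 27, 32, 39, 50, 50, 65, 68, 74, 76, 80, 89, 94, 100
n = 17
Index = 90/100 * 16 = 14.4000
Lower = data[14] = 89, Upper = data[15] = 94
P90 = 89 + 0.4000*(5) = 91.0000

P90 = 91.0000


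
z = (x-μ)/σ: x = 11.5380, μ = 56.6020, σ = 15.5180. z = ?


z = (11.5380 - 56.6020)/15.5180
= -45.0640/15.5180
= -2.9040

z = -2.9040


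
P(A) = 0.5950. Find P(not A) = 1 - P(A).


P(not A) = 1 - 0.5950 = 0.4050

P(not A) = 0.4050


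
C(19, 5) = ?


C(19,5) = 19!/(5! × 14!)
= 121645100408832000/(120 × 87178291200)
= 11628

C(19,5) = 11628


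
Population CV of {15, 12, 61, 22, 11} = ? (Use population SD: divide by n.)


Mean = 24.2000
SD = 18.7979
CV = (18.7979/24.2000)*100 = 77.6772%

CV = 77.6772%


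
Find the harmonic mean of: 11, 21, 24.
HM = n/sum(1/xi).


Sum of reciprocals = 1/11 + 1/21 + 1/24 = 0.180195
HM = 3/0.180195 = 16.6486

HM = 16.6486


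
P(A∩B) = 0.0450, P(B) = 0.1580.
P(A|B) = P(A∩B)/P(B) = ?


P(A|B) = 0.0450/0.1580 = 0.2848

P(A|B) = 0.2848


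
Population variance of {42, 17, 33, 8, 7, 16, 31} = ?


Mean = 22.0000
Squared deviations: 400.0000, 25.0000, 121.0000, 196.0000, 225.0000, 36.0000, 81.0000
Sum = 1084.0000
Variance = 1084.0000/7 = 154.8571

Variance = 154.8571


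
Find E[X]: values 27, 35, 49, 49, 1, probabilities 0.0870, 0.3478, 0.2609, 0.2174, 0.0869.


E[X] = 27*0.0870 + 35*0.3478 + 49*0.2609 + 49*0.2174 + 1*0.0869
= 2.3490 + 12.1730 + 12.7841 + 10.6526 + 0.0869
= 38.0456

E[X] = 38.0456


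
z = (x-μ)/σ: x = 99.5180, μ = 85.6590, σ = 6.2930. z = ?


z = (99.5180 - 85.6590)/6.2930
= 13.8590/6.2930
= 2.2023

z = 2.2023


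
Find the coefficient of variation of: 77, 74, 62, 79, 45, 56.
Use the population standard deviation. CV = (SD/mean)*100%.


Mean = 65.5000
SD = 12.3119
CV = (12.3119/65.5000)*100 = 18.7968%

CV = 18.7968%


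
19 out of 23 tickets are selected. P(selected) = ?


P = 19/23 = 0.8261

P = 0.8261


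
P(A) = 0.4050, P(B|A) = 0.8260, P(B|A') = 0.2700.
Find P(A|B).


P(B) = P(B|A)*P(A) + P(B|A')*P(A')
= 0.8260*0.4050 + 0.2700*0.5950
= 0.334530 + 0.160650 = 0.495180
P(A|B) = 0.334530/0.495180 = 0.6756

P(A|B) = 0.6756


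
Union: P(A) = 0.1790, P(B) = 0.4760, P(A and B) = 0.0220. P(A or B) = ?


P(A∪B) = 0.1790 + 0.4760 - 0.0220
= 0.6550 - 0.0220
= 0.6330

P(A∪B) = 0.6330


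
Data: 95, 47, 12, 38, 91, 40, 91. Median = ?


Sorted: 12, 38, 40, 47, 91, 91, 95
n = 7 (odd)
Middle value = 47

Median = 47


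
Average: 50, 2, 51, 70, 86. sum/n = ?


Sum = 50 + 2 + 51 + 70 + 86 = 259
n = 5
Mean = 259/5 = 51.8000

Mean = 51.8000


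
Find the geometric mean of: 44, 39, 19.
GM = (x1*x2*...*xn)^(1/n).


Product = 44 × 39 × 19 = 32604
GM = 32604^(1/3) = 31.9465

GM = 31.9465


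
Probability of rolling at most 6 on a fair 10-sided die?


Favorable outcomes (roll ≤ 6): 6
Total outcomes = 10
P = 6/10 = 0.6000

P = 0.6000


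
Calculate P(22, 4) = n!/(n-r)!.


P(22,4) = 22!/18!
= 1124000727777607680000/6402373705728000
= 175560

P(22,4) = 175560


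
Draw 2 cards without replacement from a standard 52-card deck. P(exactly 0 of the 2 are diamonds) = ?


Hypergeometric: P(X=0) = C(13,0)·C(39,2) / C(52,2)
= 1 × 741 / 1326
= 741/1326 = 0.5588

P = 0.5588


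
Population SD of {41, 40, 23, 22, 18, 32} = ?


Mean = 29.3333
Variance = 79.8889
SD = sqrt(79.8889) = 8.9381

SD = 8.9381


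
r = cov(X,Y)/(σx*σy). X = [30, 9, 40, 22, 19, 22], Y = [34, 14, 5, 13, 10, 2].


Mean X = 23.6667, Mean Y = 13.0000
SD X = 9.568467, SD Y = 10.295630
Cov = 3.333333
r = 3.333333/(9.568467*10.295630) = 0.0338

r = 0.0338


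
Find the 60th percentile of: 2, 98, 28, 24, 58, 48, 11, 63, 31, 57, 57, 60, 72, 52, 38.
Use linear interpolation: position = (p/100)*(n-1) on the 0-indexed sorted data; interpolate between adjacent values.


Sorted: 2, 11, 24, 28, 31, 38, 48, 52, 57, 57, 58, 60, 63, 72, 98
n = 15
Index = 60/100 * 14 = 8.4000
Lower = data[8] = 57, Upper = data[9] = 57
P60 = 57 + 0.4000*(0) = 57.0000

P60 = 57.0000


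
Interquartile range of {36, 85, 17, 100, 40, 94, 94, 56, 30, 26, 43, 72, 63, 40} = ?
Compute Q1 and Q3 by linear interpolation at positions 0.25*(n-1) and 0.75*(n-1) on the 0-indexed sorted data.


Sorted: 17, 26, 30, 36, 40, 40, 43, 56, 63, 72, 85, 94, 94, 100
Q1 (25th %ile) = 37.0000
Q3 (75th %ile) = 81.7500
IQR = 81.7500 - 37.0000 = 44.7500

IQR = 44.7500


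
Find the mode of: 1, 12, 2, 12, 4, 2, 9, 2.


Frequencies: 1:1, 2:3, 4:1, 9:1, 12:2
Max frequency = 3
Mode = 2

Mode = 2


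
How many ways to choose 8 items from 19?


C(19,8) = 19!/(8! × 11!)
= 121645100408832000/(40320 × 39916800)
= 75582

C(19,8) = 75582


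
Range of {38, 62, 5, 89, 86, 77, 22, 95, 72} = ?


Max = 95, Min = 5
Range = 95 - 5 = 90

Range = 90


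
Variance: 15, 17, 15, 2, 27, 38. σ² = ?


Mean = 19.0000
Squared deviations: 16.0000, 4.0000, 16.0000, 289.0000, 64.0000, 361.0000
Sum = 750.0000
Variance = 750.0000/6 = 125.0000

Variance = 125.0000


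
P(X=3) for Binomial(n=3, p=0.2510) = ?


C(3,3) = 1
p^3 = 0.015813
(1-p)^0 = 1.000000
P = 1 * 0.015813 * 1.000000 = 0.0158

P(X=3) = 0.0158


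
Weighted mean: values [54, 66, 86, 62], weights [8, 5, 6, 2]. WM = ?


Numerator = 54*8 + 66*5 + 86*6 + 62*2 = 1402
Denominator = 8 + 5 + 6 + 2 = 21
WM = 1402/21 = 66.7619

WM = 66.7619


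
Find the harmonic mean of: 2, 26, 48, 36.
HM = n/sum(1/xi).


Sum of reciprocals = 1/2 + 1/26 + 1/48 + 1/36 = 0.587073
HM = 4/0.587073 = 6.8135

HM = 6.8135


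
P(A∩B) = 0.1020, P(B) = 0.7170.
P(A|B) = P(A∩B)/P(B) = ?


P(A|B) = 0.1020/0.7170 = 0.1423

P(A|B) = 0.1423


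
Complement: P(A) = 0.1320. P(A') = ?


P(not A) = 1 - 0.1320 = 0.8680

P(not A) = 0.8680


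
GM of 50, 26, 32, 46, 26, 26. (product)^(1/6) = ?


Product = 50 × 26 × 32 × 46 × 26 × 26 = 1293593600
GM = 1293593600^(1/6) = 33.0090

GM = 33.0090


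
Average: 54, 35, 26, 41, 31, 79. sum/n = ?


Sum = 54 + 35 + 26 + 41 + 31 + 79 = 266
n = 6
Mean = 266/6 = 44.3333

Mean = 44.3333


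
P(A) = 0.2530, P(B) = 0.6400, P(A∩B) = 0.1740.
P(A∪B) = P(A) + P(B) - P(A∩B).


P(A∪B) = 0.2530 + 0.6400 - 0.1740
= 0.8930 - 0.1740
= 0.7190

P(A∪B) = 0.7190


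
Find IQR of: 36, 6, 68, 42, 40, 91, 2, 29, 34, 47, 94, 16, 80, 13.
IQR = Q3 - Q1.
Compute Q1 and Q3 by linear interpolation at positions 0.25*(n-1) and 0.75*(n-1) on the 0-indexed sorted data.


Sorted: 2, 6, 13, 16, 29, 34, 36, 40, 42, 47, 68, 80, 91, 94
Q1 (25th %ile) = 19.2500
Q3 (75th %ile) = 62.7500
IQR = 62.7500 - 19.2500 = 43.5000

IQR = 43.5000


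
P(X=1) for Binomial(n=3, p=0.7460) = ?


C(3,1) = 3
p^1 = 0.746000
(1-p)^2 = 0.064516
P = 3 * 0.746000 * 0.064516 = 0.1444

P(X=1) = 0.1444


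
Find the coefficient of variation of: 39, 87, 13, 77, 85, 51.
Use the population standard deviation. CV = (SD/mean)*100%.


Mean = 58.6667
SD = 26.9671
CV = (26.9671/58.6667)*100 = 45.9666%

CV = 45.9666%


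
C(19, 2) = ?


C(19,2) = 19!/(2! × 17!)
= 121645100408832000/(2 × 355687428096000)
= 171

C(19,2) = 171


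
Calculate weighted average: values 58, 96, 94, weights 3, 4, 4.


Numerator = 58*3 + 96*4 + 94*4 = 934
Denominator = 3 + 4 + 4 = 11
WM = 934/11 = 84.9091

WM = 84.9091


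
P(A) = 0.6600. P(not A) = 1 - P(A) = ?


P(not A) = 1 - 0.6600 = 0.3400

P(not A) = 0.3400


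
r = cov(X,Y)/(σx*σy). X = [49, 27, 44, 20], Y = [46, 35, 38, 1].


Mean X = 35.0000, Mean Y = 30.0000
SD X = 11.895377, SD Y = 17.219175
Cov = 172.750000
r = 172.750000/(11.895377*17.219175) = 0.8434

r = 0.8434


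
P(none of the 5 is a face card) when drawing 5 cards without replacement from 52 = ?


P(no face cards) = (40/52) × (39/51) × (38/50) × (37/49) × (36/48)
= 0.2532

P = 0.2532


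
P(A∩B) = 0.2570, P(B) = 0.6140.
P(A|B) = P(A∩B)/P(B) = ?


P(A|B) = 0.2570/0.6140 = 0.4186

P(A|B) = 0.4186


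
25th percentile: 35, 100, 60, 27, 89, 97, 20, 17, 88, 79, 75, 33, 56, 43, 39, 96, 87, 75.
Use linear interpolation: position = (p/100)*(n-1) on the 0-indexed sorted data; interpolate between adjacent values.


Sorted: 17, 20, 27, 33, 35, 39, 43, 56, 60, 75, 75, 79, 87, 88, 89, 96, 97, 100
n = 18
Index = 25/100 * 17 = 4.2500
Lower = data[4] = 35, Upper = data[5] = 39
P25 = 35 + 0.2500*(4) = 36.0000

P25 = 36.0000


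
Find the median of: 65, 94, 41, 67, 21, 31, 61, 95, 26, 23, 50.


Sorted: 21, 23, 26, 31, 41, 50, 61, 65, 67, 94, 95
n = 11 (odd)
Middle value = 50

Median = 50


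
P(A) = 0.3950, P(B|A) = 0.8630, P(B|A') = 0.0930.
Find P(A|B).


P(B) = P(B|A)*P(A) + P(B|A')*P(A')
= 0.8630*0.3950 + 0.0930*0.6050
= 0.340885 + 0.056265 = 0.397150
P(A|B) = 0.340885/0.397150 = 0.8583

P(A|B) = 0.8583


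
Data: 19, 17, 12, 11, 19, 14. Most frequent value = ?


Frequencies: 11:1, 12:1, 14:1, 17:1, 19:2
Max frequency = 2
Mode = 19

Mode = 19


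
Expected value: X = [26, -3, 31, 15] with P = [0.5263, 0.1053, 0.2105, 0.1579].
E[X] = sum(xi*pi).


E[X] = 26*0.5263 - 3*0.1053 + 31*0.2105 + 15*0.1579
= 13.6838 - 0.3159 + 6.5255 + 2.3685
= 22.2619

E[X] = 22.2619


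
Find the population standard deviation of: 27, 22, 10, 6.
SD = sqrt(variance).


Mean = 16.2500
Variance = 73.1875
SD = sqrt(73.1875) = 8.5550

SD = 8.5550


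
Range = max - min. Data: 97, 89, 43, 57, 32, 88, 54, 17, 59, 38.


Max = 97, Min = 17
Range = 97 - 17 = 80

Range = 80


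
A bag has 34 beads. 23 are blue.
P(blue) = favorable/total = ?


P = 23/34 = 0.6765

P = 0.6765


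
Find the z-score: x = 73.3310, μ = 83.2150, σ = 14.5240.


z = (73.3310 - 83.2150)/14.5240
= -9.8840/14.5240
= -0.6805

z = -0.6805


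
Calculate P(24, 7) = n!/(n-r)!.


P(24,7) = 24!/17!
= 620448401733239439360000/355687428096000
= 1744364160

P(24,7) = 1744364160


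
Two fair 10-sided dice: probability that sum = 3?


Total outcomes = 10×10 = 100
Favorable (sum = 3): 2
P = 2/100 = 0.0200

P = 0.0200


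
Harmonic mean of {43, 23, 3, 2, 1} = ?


Sum of reciprocals = 1/43 + 1/23 + 1/3 + 1/2 + 1/1 = 1.900067
HM = 5/1.900067 = 2.6315

HM = 2.6315


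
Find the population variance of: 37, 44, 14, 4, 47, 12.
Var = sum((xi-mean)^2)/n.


Mean = 26.3333
Squared deviations: 113.7778, 312.1111, 152.1111, 498.7778, 427.1111, 205.4444
Sum = 1709.3333
Variance = 1709.3333/6 = 284.8889

Variance = 284.8889


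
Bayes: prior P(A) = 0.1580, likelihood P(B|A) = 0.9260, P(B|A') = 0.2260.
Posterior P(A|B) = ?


P(B) = P(B|A)*P(A) + P(B|A')*P(A')
= 0.9260*0.1580 + 0.2260*0.8420
= 0.146308 + 0.190292 = 0.336600
P(A|B) = 0.146308/0.336600 = 0.4347

P(A|B) = 0.4347


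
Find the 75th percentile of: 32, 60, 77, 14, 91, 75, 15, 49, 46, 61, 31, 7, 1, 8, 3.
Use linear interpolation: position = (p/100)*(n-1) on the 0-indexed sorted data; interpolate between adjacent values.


Sorted: 1, 3, 7, 8, 14, 15, 31, 32, 46, 49, 60, 61, 75, 77, 91
n = 15
Index = 75/100 * 14 = 10.5000
Lower = data[10] = 60, Upper = data[11] = 61
P75 = 60 + 0.5000*(1) = 60.5000

P75 = 60.5000


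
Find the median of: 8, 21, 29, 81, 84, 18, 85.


Sorted: 8, 18, 21, 29, 81, 84, 85
n = 7 (odd)
Middle value = 29

Median = 29


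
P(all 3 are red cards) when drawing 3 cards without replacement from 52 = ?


P(all red cards) = (26/52) × (25/51) × (24/50)
= 0.1176

P = 0.1176


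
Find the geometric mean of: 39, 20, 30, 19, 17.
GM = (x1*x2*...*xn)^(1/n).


Product = 39 × 20 × 30 × 19 × 17 = 7558200
GM = 7558200^(1/5) = 23.7511

GM = 23.7511


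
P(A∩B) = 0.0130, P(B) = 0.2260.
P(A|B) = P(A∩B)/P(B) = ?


P(A|B) = 0.0130/0.2260 = 0.0575

P(A|B) = 0.0575


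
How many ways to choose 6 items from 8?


C(8,6) = 8!/(6! × 2!)
= 40320/(720 × 2)
= 28

C(8,6) = 28


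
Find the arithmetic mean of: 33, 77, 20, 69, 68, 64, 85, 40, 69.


Sum = 33 + 77 + 20 + 69 + 68 + 64 + 85 + 40 + 69 = 525
n = 9
Mean = 525/9 = 58.3333

Mean = 58.3333


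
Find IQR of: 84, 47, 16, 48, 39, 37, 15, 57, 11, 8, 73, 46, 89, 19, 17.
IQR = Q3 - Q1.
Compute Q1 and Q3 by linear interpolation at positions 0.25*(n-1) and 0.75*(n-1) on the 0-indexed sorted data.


Sorted: 8, 11, 15, 16, 17, 19, 37, 39, 46, 47, 48, 57, 73, 84, 89
Q1 (25th %ile) = 16.5000
Q3 (75th %ile) = 52.5000
IQR = 52.5000 - 16.5000 = 36.0000

IQR = 36.0000


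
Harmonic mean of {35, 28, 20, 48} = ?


Sum of reciprocals = 1/35 + 1/28 + 1/20 + 1/48 = 0.135119
HM = 4/0.135119 = 29.6035

HM = 29.6035


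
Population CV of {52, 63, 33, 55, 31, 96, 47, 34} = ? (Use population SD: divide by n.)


Mean = 51.3750
SD = 20.0433
CV = (20.0433/51.3750)*100 = 39.0137%

CV = 39.0137%


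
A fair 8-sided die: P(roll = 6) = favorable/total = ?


Favorable outcomes (roll = 6): 1
Total outcomes = 8
P = 1/8 = 0.1250

P = 0.1250


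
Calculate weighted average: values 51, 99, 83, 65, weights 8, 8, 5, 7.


Numerator = 51*8 + 99*8 + 83*5 + 65*7 = 2070
Denominator = 8 + 8 + 5 + 7 = 28
WM = 2070/28 = 73.9286

WM = 73.9286


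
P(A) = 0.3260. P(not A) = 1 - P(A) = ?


P(not A) = 1 - 0.3260 = 0.6740

P(not A) = 0.6740


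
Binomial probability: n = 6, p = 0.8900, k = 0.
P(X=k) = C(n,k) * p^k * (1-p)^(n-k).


C(6,0) = 1
p^0 = 1.000000
(1-p)^6 = 1.771561e-06
P = 1 * 1.000000 * 1.771561e-06 = 1.7716e-06

P(X=0) = 1.7716e-06


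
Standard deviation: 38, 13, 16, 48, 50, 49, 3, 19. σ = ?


Mean = 29.5000
Variance = 310.2500
SD = sqrt(310.2500) = 17.6139

SD = 17.6139


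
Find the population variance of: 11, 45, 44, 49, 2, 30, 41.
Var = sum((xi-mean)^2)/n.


Mean = 31.7143
Squared deviations: 429.0816, 176.5102, 150.9388, 298.7959, 882.9388, 2.9388, 86.2245
Sum = 2027.4286
Variance = 2027.4286/7 = 289.6327

Variance = 289.6327


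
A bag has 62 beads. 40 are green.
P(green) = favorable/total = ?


P = 40/62 = 0.6452

P = 0.6452


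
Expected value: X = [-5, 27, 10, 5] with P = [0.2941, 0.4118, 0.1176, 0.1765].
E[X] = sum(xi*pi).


E[X] = -5*0.2941 + 27*0.4118 + 10*0.1176 + 5*0.1765
= -1.4705 + 11.1186 + 1.1760 + 0.8825
= 11.7066

E[X] = 11.7066


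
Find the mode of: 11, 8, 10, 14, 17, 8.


Frequencies: 8:2, 10:1, 11:1, 14:1, 17:1
Max frequency = 2
Mode = 8

Mode = 8


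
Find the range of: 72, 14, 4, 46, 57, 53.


Max = 72, Min = 4
Range = 72 - 4 = 68

Range = 68


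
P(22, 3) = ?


P(22,3) = 22!/19!
= 1124000727777607680000/121645100408832000
= 9240

P(22,3) = 9240


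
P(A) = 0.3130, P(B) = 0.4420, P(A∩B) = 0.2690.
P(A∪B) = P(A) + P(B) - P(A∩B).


P(A∪B) = 0.3130 + 0.4420 - 0.2690
= 0.7550 - 0.2690
= 0.4860

P(A∪B) = 0.4860


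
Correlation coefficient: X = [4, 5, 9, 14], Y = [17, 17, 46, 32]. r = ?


Mean X = 8.0000, Mean Y = 28.0000
SD X = 3.937004, SD Y = 12.062338
Cov = 29.750000
r = 29.750000/(3.937004*12.062338) = 0.6265

r = 0.6265


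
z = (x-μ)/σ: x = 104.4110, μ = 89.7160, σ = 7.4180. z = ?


z = (104.4110 - 89.7160)/7.4180
= 14.6950/7.4180
= 1.9810

z = 1.9810


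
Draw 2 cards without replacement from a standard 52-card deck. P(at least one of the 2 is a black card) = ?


P(at least one) = 1 - P(none)
P(none) = (26/52) × (25/51) = 0.245098
P(at least one) = 1 - 0.245098 = 0.7549

P = 0.7549


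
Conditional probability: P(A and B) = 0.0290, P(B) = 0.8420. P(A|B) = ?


P(A|B) = 0.0290/0.8420 = 0.0344

P(A|B) = 0.0344


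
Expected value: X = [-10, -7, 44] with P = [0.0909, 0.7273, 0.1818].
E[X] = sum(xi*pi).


E[X] = -10*0.0909 - 7*0.7273 + 44*0.1818
= -0.9090 - 5.0911 + 7.9992
= 1.9991

E[X] = 1.9991


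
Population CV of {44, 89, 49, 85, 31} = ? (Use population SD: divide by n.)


Mean = 59.6000
SD = 23.1655
CV = (23.1655/59.6000)*100 = 38.8683%

CV = 38.8683%


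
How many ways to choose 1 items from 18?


C(18,1) = 18!/(1! × 17!)
= 6402373705728000/(1 × 355687428096000)
= 18

C(18,1) = 18


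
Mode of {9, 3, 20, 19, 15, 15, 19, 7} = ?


Frequencies: 3:1, 7:1, 9:1, 15:2, 19:2, 20:1
Max frequency = 2
Mode = 15, 19

Mode = 15, 19


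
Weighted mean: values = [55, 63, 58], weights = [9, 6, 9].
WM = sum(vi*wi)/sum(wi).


Numerator = 55*9 + 63*6 + 58*9 = 1395
Denominator = 9 + 6 + 9 = 24
WM = 1395/24 = 58.1250

WM = 58.1250


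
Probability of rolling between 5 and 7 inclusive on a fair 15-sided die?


Favorable outcomes (5 ≤ roll ≤ 7): 3
Total outcomes = 15
P = 3/15 = 0.2000

P = 0.2000


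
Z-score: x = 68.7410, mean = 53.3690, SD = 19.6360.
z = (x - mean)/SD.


z = (68.7410 - 53.3690)/19.6360
= 15.3720/19.6360
= 0.7828

z = 0.7828


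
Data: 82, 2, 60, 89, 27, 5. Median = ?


Sorted: 2, 5, 27, 60, 82, 89
n = 6 (even)
Middle values: 27 and 60
Median = (27+60)/2 = 43.5000

Median = 43.5000


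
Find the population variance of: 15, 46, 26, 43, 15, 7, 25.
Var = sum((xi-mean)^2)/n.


Mean = 25.2857
Squared deviations: 105.7959, 429.0816, 0.5102, 313.7959, 105.7959, 334.3673, 0.0816
Sum = 1289.4286
Variance = 1289.4286/7 = 184.2041

Variance = 184.2041


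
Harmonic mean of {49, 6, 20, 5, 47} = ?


Sum of reciprocals = 1/49 + 1/6 + 1/20 + 1/5 + 1/47 = 0.458351
HM = 5/0.458351 = 10.9087

HM = 10.9087


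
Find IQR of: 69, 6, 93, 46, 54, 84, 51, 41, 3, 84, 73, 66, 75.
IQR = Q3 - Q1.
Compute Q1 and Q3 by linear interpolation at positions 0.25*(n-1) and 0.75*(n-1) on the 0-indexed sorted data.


Sorted: 3, 6, 41, 46, 51, 54, 66, 69, 73, 75, 84, 84, 93
Q1 (25th %ile) = 46.0000
Q3 (75th %ile) = 75.0000
IQR = 75.0000 - 46.0000 = 29.0000

IQR = 29.0000


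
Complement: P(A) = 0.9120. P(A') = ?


P(not A) = 1 - 0.9120 = 0.0880

P(not A) = 0.0880


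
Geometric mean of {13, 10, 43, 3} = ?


Product = 13 × 10 × 43 × 3 = 16770
GM = 16770^(1/4) = 11.3798

GM = 11.3798


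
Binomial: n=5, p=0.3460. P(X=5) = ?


C(5,5) = 1
p^5 = 0.004959
(1-p)^0 = 1.000000
P = 1 * 0.004959 * 1.000000 = 0.0050

P(X=5) = 0.0050


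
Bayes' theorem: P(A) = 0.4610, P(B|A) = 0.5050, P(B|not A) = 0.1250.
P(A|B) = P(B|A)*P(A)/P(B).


P(B) = P(B|A)*P(A) + P(B|A')*P(A')
= 0.5050*0.4610 + 0.1250*0.5390
= 0.232805 + 0.067375 = 0.300180
P(A|B) = 0.232805/0.300180 = 0.7756

P(A|B) = 0.7756


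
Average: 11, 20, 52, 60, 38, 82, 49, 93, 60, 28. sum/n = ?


Sum = 11 + 20 + 52 + 60 + 38 + 82 + 49 + 93 + 60 + 28 = 493
n = 10
Mean = 493/10 = 49.3000

Mean = 49.3000


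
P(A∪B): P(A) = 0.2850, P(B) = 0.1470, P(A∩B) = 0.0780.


P(A∪B) = 0.2850 + 0.1470 - 0.0780
= 0.4320 - 0.0780
= 0.3540

P(A∪B) = 0.3540


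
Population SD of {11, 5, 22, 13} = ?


Mean = 12.7500
Variance = 37.1875
SD = sqrt(37.1875) = 6.0982

SD = 6.0982


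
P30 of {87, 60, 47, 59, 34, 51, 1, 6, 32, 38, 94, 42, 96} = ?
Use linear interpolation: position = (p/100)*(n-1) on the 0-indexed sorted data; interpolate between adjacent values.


Sorted: 1, 6, 32, 34, 38, 42, 47, 51, 59, 60, 87, 94, 96
n = 13
Index = 30/100 * 12 = 3.6000
Lower = data[3] = 34, Upper = data[4] = 38
P30 = 34 + 0.6000*(4) = 36.4000

P30 = 36.4000


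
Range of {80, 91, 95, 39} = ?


Max = 95, Min = 39
Range = 95 - 39 = 56

Range = 56


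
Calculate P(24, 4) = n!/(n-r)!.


P(24,4) = 24!/20!
= 620448401733239439360000/2432902008176640000
= 255024

P(24,4) = 255024


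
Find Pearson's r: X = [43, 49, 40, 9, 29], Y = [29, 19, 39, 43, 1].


Mean X = 34.0000, Mean Y = 26.2000
SD X = 14.085453, SD Y = 15.104966
Cov = -60.000000
r = -60.000000/(14.085453*15.104966) = -0.2820

r = -0.2820


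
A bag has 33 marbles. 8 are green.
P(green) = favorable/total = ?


P = 8/33 = 0.2424

P = 0.2424


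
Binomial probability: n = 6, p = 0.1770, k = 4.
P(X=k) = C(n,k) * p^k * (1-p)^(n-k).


C(6,4) = 15
p^4 = 0.000982
(1-p)^2 = 0.677329
P = 15 * 0.000982 * 0.677329 = 0.0100

P(X=4) = 0.0100


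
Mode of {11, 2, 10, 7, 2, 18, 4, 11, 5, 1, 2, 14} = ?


Frequencies: 1:1, 2:3, 4:1, 5:1, 7:1, 10:1, 11:2, 14:1, 18:1
Max frequency = 3
Mode = 2

Mode = 2


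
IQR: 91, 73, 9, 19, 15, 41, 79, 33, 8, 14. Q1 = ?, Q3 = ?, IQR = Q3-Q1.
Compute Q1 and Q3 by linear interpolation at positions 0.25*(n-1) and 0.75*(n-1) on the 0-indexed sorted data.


Sorted: 8, 9, 14, 15, 19, 33, 41, 73, 79, 91
Q1 (25th %ile) = 14.2500
Q3 (75th %ile) = 65.0000
IQR = 65.0000 - 14.2500 = 50.7500

IQR = 50.7500


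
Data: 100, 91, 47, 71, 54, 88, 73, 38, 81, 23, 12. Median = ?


Sorted: 12, 23, 38, 47, 54, 71, 73, 81, 88, 91, 100
n = 11 (odd)
Middle value = 71

Median = 71


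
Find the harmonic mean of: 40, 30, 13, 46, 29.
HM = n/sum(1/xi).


Sum of reciprocals = 1/40 + 1/30 + 1/13 + 1/46 + 1/29 = 0.191478
HM = 5/0.191478 = 26.1126

HM = 26.1126


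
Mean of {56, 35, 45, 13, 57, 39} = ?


Sum = 56 + 35 + 45 + 13 + 57 + 39 = 245
n = 6
Mean = 245/6 = 40.8333

Mean = 40.8333


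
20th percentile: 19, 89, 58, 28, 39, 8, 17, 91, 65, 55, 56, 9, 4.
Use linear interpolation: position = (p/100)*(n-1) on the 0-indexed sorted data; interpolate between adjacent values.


Sorted: 4, 8, 9, 17, 19, 28, 39, 55, 56, 58, 65, 89, 91
n = 13
Index = 20/100 * 12 = 2.4000
Lower = data[2] = 9, Upper = data[3] = 17
P20 = 9 + 0.4000*(8) = 12.2000

P20 = 12.2000


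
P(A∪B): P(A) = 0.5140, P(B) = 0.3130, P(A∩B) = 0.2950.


P(A∪B) = 0.5140 + 0.3130 - 0.2950
= 0.8270 - 0.2950
= 0.5320

P(A∪B) = 0.5320


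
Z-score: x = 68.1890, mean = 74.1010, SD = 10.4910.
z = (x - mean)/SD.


z = (68.1890 - 74.1010)/10.4910
= -5.9120/10.4910
= -0.5635

z = -0.5635


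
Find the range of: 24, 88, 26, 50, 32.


Max = 88, Min = 24
Range = 88 - 24 = 64

Range = 64


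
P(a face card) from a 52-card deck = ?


12 face cards in 52 cards
P = 12/52 = 0.2308

P = 0.2308


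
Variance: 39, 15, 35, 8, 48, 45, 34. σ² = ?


Mean = 32.0000
Squared deviations: 49.0000, 289.0000, 9.0000, 576.0000, 256.0000, 169.0000, 4.0000
Sum = 1352.0000
Variance = 1352.0000/7 = 193.1429

Variance = 193.1429


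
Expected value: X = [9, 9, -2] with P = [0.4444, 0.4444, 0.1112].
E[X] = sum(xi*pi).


E[X] = 9*0.4444 + 9*0.4444 - 2*0.1112
= 3.9996 + 3.9996 - 0.2224
= 7.7768

E[X] = 7.7768


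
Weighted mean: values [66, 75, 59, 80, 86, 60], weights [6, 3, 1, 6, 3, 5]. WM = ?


Numerator = 66*6 + 75*3 + 59*1 + 80*6 + 86*3 + 60*5 = 1718
Denominator = 6 + 3 + 1 + 6 + 3 + 5 = 24
WM = 1718/24 = 71.5833

WM = 71.5833


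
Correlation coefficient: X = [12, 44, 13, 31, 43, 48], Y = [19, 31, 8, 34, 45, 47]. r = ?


Mean X = 31.8333, Mean Y = 30.6667
SD X = 14.622091, SD Y = 13.743685
Cov = 180.611111
r = 180.611111/(14.622091*13.743685) = 0.8987

r = 0.8987


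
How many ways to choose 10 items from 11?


C(11,10) = 11!/(10! × 1!)
= 39916800/(3628800 × 1)
= 11

C(11,10) = 11


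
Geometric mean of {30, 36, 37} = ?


Product = 30 × 36 × 37 = 39960
GM = 39960^(1/3) = 34.1881

GM = 34.1881


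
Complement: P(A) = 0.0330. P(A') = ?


P(not A) = 1 - 0.0330 = 0.9670

P(not A) = 0.9670


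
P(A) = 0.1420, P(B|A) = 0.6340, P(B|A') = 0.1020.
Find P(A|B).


P(B) = P(B|A)*P(A) + P(B|A')*P(A')
= 0.6340*0.1420 + 0.1020*0.8580
= 0.090028 + 0.087516 = 0.177544
P(A|B) = 0.090028/0.177544 = 0.5071

P(A|B) = 0.5071


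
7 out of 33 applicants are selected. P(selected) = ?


P = 7/33 = 0.2121

P = 0.2121


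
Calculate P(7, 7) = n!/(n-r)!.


P(7,7) = 7!/0!
= 5040/1
= 5040

P(7,7) = 5040


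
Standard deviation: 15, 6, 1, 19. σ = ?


Mean = 10.2500
Variance = 50.6875
SD = sqrt(50.6875) = 7.1195

SD = 7.1195


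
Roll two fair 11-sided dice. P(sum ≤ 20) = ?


Total outcomes = 11×11 = 121
Favorable (sum ≤ 20): 118
P = 118/121 = 0.9752

P = 0.9752


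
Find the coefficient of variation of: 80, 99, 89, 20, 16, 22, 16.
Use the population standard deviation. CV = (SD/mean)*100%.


Mean = 48.8571
SD = 35.4740
CV = (35.4740/48.8571)*100 = 72.6077%

CV = 72.6077%


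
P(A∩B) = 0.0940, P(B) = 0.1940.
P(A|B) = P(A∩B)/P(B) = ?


P(A|B) = 0.0940/0.1940 = 0.4845

P(A|B) = 0.4845


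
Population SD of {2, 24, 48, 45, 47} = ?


Mean = 33.2000
Variance = 321.3600
SD = sqrt(321.3600) = 17.9265

SD = 17.9265


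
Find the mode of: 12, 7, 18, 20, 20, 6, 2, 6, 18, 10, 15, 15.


Frequencies: 2:1, 6:2, 7:1, 10:1, 12:1, 15:2, 18:2, 20:2
Max frequency = 2
Mode = 6, 15, 18, 20

Mode = 6, 15, 18, 20


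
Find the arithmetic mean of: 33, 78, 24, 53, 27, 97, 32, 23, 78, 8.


Sum = 33 + 78 + 24 + 53 + 27 + 97 + 32 + 23 + 78 + 8 = 453
n = 10
Mean = 453/10 = 45.3000

Mean = 45.3000


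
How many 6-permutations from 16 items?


P(16,6) = 16!/10!
= 20922789888000/3628800
= 5765760

P(16,6) = 5765760


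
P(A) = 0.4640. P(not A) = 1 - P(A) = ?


P(not A) = 1 - 0.4640 = 0.5360

P(not A) = 0.5360


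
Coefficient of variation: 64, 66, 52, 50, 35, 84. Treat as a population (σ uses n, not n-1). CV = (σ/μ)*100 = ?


Mean = 58.5000
SD = 15.2943
CV = (15.2943/58.5000)*100 = 26.1442%

CV = 26.1442%


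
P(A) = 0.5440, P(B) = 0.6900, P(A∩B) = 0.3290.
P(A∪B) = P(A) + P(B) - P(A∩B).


P(A∪B) = 0.5440 + 0.6900 - 0.3290
= 1.2340 - 0.3290
= 0.9050

P(A∪B) = 0.9050


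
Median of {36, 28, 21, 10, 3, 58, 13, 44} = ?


Sorted: 3, 10, 13, 21, 28, 36, 44, 58
n = 8 (even)
Middle values: 21 and 28
Median = (21+28)/2 = 24.5000

Median = 24.5000
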